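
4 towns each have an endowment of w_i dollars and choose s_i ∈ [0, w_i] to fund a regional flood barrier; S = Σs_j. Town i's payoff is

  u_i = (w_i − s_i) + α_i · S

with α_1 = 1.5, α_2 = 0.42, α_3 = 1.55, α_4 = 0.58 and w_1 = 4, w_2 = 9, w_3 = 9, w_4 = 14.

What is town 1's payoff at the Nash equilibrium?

∂u_i/∂s_i = α_i − 1, so town i contributes w_i if α_i > 1, else 0.
α_i > 1 for i ∈ {1, 3}; NE contributions (4, 0, 9, 0), S = 13.
u_1 = (4 − 4) + 1.5·13 = 19.5.

19.5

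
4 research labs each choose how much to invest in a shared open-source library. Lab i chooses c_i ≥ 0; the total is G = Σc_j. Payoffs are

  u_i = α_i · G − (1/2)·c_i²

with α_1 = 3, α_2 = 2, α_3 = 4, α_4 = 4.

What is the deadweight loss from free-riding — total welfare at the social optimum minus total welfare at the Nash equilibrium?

191.5

Lab i's FOC: ∂u_i/∂c_i = α_i − c_i = 0, so c_i* = α_i.
NE contributions = (3, 2, 4, 4); G = 13.
W^NE = (Σα)·G − ½Σα_i² = 13² − ½·45 = 146.5.
Planner sets c_i = Σα_j = 13 for every i, so G^SO = 4·13 = 52.
W^SO = (Σα)·G^SO − ½·4·(Σα)² = (4/2)·13² = 338.
Deadweight loss = W^SO − W^NE = 191.5.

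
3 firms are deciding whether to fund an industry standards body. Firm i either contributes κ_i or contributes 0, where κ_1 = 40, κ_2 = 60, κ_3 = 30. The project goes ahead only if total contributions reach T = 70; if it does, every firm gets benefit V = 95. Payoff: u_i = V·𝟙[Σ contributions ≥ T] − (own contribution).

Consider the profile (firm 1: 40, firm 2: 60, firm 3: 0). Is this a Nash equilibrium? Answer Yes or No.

Total = 100 ≥ 70: provided.
Firm 1 (pledges 40, payoff 55): dropping to 0 → total 60, payoff 0. No gain.
Firm 2 (pledges 60, payoff 35): dropping to 0 → total 40, payoff 0. No gain.
Firm 3 (pledges 0, payoff 95): pledging 30 → total 130, payoff 65. No gain.

Yes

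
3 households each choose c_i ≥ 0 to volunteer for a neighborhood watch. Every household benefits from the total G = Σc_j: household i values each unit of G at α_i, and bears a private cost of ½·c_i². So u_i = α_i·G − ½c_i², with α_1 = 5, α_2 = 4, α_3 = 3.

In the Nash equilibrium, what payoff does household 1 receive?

Household i's FOC: ∂u_i/∂c_i = α_i − c_i = 0, so c_i* = α_i.
NE contributions = (5, 4, 3); G = 12.
u_1 = α_1·G − ½·(c_1)² = 5·12 − ½·5² = 47.5.

47.5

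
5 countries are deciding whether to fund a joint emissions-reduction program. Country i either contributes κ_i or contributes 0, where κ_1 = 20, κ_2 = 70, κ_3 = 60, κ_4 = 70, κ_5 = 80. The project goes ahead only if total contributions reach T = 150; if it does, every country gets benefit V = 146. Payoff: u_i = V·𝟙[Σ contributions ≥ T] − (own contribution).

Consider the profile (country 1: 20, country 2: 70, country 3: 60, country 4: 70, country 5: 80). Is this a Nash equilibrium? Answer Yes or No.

No

Total = 300 ≥ 150: provided.
Country 1 (pledges 20, payoff 126): dropping to 0 → total 280, payoff 146. Profitable deviation.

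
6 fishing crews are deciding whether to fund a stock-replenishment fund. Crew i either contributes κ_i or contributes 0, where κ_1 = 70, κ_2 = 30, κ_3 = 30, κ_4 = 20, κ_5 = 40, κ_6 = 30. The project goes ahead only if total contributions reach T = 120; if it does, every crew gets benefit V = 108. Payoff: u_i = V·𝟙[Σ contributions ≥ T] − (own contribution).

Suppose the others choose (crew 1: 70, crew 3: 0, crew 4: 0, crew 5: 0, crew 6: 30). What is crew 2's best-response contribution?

30

Others' total = 100. Contributing 30 brings total to 130 ≥ 120: gain V − κ_2 = 78.
Best response: 30.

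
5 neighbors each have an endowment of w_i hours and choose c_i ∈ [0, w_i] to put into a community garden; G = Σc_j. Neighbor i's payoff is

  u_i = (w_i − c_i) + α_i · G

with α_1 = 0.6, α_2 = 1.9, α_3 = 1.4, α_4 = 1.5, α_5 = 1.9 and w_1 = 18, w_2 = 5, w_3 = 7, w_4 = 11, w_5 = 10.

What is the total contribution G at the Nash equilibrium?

∂u_i/∂c_i = α_i − 1, so neighbor i contributes w_i if α_i > 1, else 0.
α_i > 1 for i ∈ {2, 3, 4, 5}; NE contributions (0, 5, 7, 11, 10), G = 33.

33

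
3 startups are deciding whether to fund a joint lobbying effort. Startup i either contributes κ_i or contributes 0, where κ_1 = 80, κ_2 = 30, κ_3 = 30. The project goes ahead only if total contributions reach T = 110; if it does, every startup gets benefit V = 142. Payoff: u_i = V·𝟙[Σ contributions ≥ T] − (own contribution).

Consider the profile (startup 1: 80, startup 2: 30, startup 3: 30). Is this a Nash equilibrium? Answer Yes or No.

No

Total = 140 ≥ 110: provided.
Startup 1 (pledges 80, payoff 62): dropping to 0 → total 60, payoff 0. No gain.
Startup 2 (pledges 30, payoff 112): dropping to 0 → total 110, payoff 142. Profitable deviation.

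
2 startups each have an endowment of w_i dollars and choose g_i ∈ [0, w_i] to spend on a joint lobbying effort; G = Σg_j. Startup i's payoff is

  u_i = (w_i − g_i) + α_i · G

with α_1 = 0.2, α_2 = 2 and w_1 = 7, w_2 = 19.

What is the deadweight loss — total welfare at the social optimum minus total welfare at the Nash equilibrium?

∂u_i/∂g_i = α_i − 1, so startup i contributes w_i if α_i > 1, else 0.
α_i > 1 for i ∈ {2}; NE contributions (0, 19), G = 19.
W^NE = Σw_i − G^NE + (Σα_i)·G^NE = 26 + 1.2·19 = 48.8.
Planner: ∂(Σu_j)/∂g_i = Σα_j − 1 = 1.2 > 0, so everyone contributes w_i; G^SO = 26, W^SO = 26 + 1.2·26 = 57.2.
Deadweight loss = 8.4.

8.4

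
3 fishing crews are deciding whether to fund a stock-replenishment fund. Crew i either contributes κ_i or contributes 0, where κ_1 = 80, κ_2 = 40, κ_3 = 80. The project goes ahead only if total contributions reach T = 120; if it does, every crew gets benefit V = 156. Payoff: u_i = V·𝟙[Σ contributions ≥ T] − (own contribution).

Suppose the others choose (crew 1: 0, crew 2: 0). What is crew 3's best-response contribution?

Others' total = 0. Even contributing 80 gives 80 < 120: no benefit either way.
Best response: 0.

0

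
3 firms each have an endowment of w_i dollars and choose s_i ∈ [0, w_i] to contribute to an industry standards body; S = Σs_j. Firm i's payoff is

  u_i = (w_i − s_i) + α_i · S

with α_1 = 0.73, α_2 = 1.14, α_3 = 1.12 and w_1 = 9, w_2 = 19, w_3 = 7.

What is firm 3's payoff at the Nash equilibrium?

29.12

∂u_i/∂s_i = α_i − 1, so firm i contributes w_i if α_i > 1, else 0.
α_i > 1 for i ∈ {2, 3}; NE contributions (0, 19, 7), S = 26.
u_3 = (7 − 7) + 1.12·26 = 29.12.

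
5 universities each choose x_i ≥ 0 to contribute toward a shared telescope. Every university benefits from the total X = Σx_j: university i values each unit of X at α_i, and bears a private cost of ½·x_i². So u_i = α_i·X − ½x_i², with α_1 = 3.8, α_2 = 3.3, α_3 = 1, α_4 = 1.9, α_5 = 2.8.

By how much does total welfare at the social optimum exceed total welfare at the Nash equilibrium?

University i's FOC: ∂u_i/∂x_i = α_i − x_i = 0, so x_i* = α_i.
NE contributions = (3.8, 3.3, 1, 1.9, 2.8); X = 12.8.
W^NE = (Σα)·X − ½Σα_i² = 12.8² − ½·37.78 = 144.95.
Planner sets x_i = Σα_j = 12.8 for every i, so X^SO = 5·12.8 = 64.
W^SO = (Σα)·X^SO − ½·5·(Σα)² = (5/2)·12.8² = 409.6.
Deadweight loss = W^SO − W^NE = 264.65.

264.65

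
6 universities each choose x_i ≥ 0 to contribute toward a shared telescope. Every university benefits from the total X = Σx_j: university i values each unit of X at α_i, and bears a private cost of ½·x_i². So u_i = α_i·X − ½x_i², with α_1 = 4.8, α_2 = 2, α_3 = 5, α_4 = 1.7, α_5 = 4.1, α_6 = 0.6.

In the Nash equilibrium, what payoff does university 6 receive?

University i's FOC: ∂u_i/∂x_i = α_i − x_i = 0, so x_i* = α_i.
NE contributions = (4.8, 2, 5, 1.7, 4.1, 0.6); X = 18.2.
u_6 = α_6·X − ½·(x_6)² = 0.6·18.2 − ½·0.6² = 10.74.

10.74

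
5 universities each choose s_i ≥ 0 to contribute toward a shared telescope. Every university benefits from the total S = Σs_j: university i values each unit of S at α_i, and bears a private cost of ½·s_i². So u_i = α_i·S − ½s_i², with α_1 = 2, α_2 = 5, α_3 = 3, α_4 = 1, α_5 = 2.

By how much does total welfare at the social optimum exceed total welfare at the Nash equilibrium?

275

University i's FOC: ∂u_i/∂s_i = α_i − s_i = 0, so s_i* = α_i.
NE contributions = (2, 5, 3, 1, 2); S = 13.
W^NE = (Σα)·S − ½Σα_i² = 13² − ½·43 = 147.5.
Planner sets s_i = Σα_j = 13 for every i, so S^SO = 5·13 = 65.
W^SO = (Σα)·S^SO − ½·5·(Σα)² = (5/2)·13² = 422.5.
Deadweight loss = W^SO − W^NE = 275.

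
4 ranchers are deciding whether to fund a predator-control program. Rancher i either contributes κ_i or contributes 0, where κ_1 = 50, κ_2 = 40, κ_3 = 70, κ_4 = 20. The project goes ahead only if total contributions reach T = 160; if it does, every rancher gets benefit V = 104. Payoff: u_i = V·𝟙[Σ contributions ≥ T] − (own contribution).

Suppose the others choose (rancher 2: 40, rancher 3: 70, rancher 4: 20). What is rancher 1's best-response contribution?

50

Others' total = 130. Contributing 50 brings total to 180 ≥ 160: gain V − κ_1 = 54.
Best response: 50.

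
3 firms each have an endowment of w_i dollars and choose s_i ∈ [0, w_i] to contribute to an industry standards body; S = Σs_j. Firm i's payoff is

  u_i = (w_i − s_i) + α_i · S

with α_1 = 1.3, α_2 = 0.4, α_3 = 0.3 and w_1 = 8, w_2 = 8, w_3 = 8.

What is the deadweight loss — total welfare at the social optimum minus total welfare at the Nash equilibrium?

∂u_i/∂s_i = α_i − 1, so firm i contributes w_i if α_i > 1, else 0.
α_i > 1 for i ∈ {1}; NE contributions (8, 0, 0), S = 8.
W^NE = Σw_i − S^NE + (Σα_i)·S^NE = 24 + 1·8 = 32.
Planner: ∂(Σu_j)/∂s_i = Σα_j − 1 = 1 > 0, so everyone contributes w_i; S^SO = 24, W^SO = 24 + 1·24 = 48.
Deadweight loss = 16.

16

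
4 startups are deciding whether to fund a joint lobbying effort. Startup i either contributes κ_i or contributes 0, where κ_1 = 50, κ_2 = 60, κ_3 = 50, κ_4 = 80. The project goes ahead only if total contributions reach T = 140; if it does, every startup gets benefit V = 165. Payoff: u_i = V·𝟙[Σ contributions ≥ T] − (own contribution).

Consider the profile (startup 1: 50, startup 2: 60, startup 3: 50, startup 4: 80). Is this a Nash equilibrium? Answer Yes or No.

No

Total = 240 ≥ 140: provided.
Startup 1 (pledges 50, payoff 115): dropping to 0 → total 190, payoff 165. Profitable deviation.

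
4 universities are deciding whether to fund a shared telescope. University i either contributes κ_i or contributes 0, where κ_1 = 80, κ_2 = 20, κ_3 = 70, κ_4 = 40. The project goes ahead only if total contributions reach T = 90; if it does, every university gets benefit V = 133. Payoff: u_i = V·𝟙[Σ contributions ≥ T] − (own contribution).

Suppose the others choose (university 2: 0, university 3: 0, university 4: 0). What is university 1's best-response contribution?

0

Others' total = 0. Even contributing 80 gives 80 < 90: no benefit either way.
Best response: 0.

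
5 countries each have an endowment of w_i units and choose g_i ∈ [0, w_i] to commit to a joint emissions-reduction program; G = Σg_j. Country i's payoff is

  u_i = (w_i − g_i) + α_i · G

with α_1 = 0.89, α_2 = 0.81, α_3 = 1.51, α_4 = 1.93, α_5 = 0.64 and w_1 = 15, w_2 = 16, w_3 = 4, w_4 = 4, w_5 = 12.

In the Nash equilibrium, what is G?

∂u_i/∂g_i = α_i − 1, so country i contributes w_i if α_i > 1, else 0.
α_i > 1 for i ∈ {3, 4}; NE contributions (0, 0, 4, 4, 0), G = 8.

8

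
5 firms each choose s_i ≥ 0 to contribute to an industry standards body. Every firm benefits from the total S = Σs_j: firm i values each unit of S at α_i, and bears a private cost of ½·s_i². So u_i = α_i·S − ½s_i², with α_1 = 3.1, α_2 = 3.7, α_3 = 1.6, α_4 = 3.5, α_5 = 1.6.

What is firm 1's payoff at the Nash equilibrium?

Firm i's FOC: ∂u_i/∂s_i = α_i − s_i = 0, so s_i* = α_i.
NE contributions = (3.1, 3.7, 1.6, 3.5, 1.6); S = 13.5.
u_1 = α_1·S − ½·(s_1)² = 3.1·13.5 − ½·3.1² = 37.045.

37.045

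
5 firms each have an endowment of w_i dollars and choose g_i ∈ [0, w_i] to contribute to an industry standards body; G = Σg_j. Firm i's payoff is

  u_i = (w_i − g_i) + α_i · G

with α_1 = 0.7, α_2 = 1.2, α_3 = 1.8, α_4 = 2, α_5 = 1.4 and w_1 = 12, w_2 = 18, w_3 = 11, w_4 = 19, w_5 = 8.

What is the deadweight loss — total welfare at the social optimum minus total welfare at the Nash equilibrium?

73.2

∂u_i/∂g_i = α_i − 1, so firm i contributes w_i if α_i > 1, else 0.
α_i > 1 for i ∈ {2, 3, 4, 5}; NE contributions (0, 18, 11, 19, 8), G = 56.
W^NE = Σw_i − G^NE + (Σα_i)·G^NE = 68 + 6.1·56 = 409.6.
Planner: ∂(Σu_j)/∂g_i = Σα_j − 1 = 6.1 > 0, so everyone contributes w_i; G^SO = 68, W^SO = 68 + 6.1·68 = 482.8.
Deadweight loss = 73.2.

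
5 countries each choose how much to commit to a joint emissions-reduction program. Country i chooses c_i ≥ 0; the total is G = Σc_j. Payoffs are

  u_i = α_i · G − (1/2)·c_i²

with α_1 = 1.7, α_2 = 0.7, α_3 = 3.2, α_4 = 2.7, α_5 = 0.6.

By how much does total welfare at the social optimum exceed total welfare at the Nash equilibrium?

Country i's FOC: ∂u_i/∂c_i = α_i − c_i = 0, so c_i* = α_i.
NE contributions = (1.7, 0.7, 3.2, 2.7, 0.6); G = 8.9.
W^NE = (Σα)·G − ½Σα_i² = 8.9² − ½·21.27 = 68.575.
Planner sets c_i = Σα_j = 8.9 for every i, so G^SO = 5·8.9 = 44.5.
W^SO = (Σα)·G^SO − ½·5·(Σα)² = (5/2)·8.9² = 198.025.
Deadweight loss = W^SO − W^NE = 129.45.

129.45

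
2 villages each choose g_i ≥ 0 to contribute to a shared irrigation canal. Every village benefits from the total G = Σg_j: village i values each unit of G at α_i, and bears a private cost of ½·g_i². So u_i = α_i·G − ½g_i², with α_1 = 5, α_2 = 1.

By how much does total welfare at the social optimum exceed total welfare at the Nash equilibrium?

13

Village i's FOC: ∂u_i/∂g_i = α_i − g_i = 0, so g_i* = α_i.
NE contributions = (5, 1); G = 6.
W^NE = (Σα)·G − ½Σα_i² = 6² − ½·26 = 23.
Planner sets g_i = Σα_j = 6 for every i, so G^SO = 2·6 = 12.
W^SO = (Σα)·G^SO − ½·2·(Σα)² = (2/2)·6² = 36.
Deadweight loss = W^SO − W^NE = 13.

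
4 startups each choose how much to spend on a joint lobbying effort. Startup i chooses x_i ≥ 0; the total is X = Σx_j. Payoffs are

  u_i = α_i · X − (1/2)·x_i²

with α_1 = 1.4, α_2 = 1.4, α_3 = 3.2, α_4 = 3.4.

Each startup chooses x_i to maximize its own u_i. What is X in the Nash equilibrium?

9.4

Startup i's FOC: ∂u_i/∂x_i = α_i − x_i = 0, so x_i* = α_i.
NE contributions = (1.4, 1.4, 3.2, 3.4); X = 9.4.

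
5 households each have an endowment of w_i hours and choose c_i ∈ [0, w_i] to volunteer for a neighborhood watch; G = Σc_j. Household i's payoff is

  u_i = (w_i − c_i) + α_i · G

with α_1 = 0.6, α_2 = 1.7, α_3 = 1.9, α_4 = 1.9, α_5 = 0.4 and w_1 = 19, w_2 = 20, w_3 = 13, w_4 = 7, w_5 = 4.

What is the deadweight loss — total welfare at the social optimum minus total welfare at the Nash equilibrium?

126.5

∂u_i/∂c_i = α_i − 1, so household i contributes w_i if α_i > 1, else 0.
α_i > 1 for i ∈ {2, 3, 4}; NE contributions (0, 20, 13, 7, 0), G = 40.
W^NE = Σw_i − G^NE + (Σα_i)·G^NE = 63 + 5.5·40 = 283.
Planner: ∂(Σu_j)/∂c_i = Σα_j − 1 = 5.5 > 0, so everyone contributes w_i; G^SO = 63, W^SO = 63 + 5.5·63 = 409.5.
Deadweight loss = 126.5.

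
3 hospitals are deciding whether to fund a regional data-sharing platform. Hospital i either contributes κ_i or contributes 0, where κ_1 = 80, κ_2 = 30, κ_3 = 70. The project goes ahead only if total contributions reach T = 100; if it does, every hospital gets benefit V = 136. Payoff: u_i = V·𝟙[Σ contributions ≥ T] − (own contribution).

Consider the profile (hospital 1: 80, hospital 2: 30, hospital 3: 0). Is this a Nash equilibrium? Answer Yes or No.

Yes

Total = 110 ≥ 100: provided.
Hospital 1 (pledges 80, payoff 56): dropping to 0 → total 30, payoff 0. No gain.
Hospital 2 (pledges 30, payoff 106): dropping to 0 → total 80, payoff 0. No gain.
Hospital 3 (pledges 0, payoff 136): pledging 70 → total 180, payoff 66. No gain.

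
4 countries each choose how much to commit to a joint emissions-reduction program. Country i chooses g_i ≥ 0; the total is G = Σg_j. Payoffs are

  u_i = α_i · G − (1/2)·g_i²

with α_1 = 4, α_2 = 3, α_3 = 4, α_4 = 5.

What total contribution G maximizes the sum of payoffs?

Planner FOC: ∂(Σu_j)/∂g_i = (Σα_j) − g_i = 0, so g_i^SO = Σα_j = 16 for every i; G^SO = 64.

64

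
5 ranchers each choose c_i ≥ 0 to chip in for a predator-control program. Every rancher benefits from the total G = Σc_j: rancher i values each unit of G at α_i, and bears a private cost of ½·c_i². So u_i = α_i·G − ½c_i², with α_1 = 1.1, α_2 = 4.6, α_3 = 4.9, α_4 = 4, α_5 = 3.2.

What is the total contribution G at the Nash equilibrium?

17.8

Rancher i's FOC: ∂u_i/∂c_i = α_i − c_i = 0, so c_i* = α_i.
NE contributions = (1.1, 4.6, 4.9, 4, 3.2); G = 17.8.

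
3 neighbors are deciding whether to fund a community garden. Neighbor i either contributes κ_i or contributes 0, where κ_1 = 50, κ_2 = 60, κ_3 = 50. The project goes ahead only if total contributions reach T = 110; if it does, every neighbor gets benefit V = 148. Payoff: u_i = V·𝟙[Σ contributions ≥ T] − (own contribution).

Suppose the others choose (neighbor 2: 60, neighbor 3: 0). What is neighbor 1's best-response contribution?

50

Others' total = 60. Contributing 50 brings total to 110 ≥ 110: gain V − κ_1 = 98.
Best response: 50.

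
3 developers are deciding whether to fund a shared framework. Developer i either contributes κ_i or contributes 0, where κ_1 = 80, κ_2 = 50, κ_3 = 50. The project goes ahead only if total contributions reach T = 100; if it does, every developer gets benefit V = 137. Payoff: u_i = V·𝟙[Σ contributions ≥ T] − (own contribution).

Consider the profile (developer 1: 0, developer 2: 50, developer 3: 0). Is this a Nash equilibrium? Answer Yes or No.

Total = 50 < 100: not provided.
Developer 1 (pledges 0, payoff 0): pledging 80 → total 130, payoff 57. Profitable deviation.

No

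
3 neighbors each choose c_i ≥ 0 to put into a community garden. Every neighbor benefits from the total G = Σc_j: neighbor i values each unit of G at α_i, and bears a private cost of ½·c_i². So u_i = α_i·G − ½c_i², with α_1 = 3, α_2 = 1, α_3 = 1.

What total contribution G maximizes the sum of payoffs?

Planner FOC: ∂(Σu_j)/∂c_i = (Σα_j) − c_i = 0, so c_i^SO = Σα_j = 5 for every i; G^SO = 15.

15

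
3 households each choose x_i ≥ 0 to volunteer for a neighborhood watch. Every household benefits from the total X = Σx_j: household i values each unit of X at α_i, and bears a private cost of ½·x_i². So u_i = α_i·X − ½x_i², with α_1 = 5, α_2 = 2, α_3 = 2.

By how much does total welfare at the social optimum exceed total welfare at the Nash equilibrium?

57

Household i's FOC: ∂u_i/∂x_i = α_i − x_i = 0, so x_i* = α_i.
NE contributions = (5, 2, 2); X = 9.
W^NE = (Σα)·X − ½Σα_i² = 9² − ½·33 = 64.5.
Planner sets x_i = Σα_j = 9 for every i, so X^SO = 3·9 = 27.
W^SO = (Σα)·X^SO − ½·3·(Σα)² = (3/2)·9² = 121.5.
Deadweight loss = W^SO − W^NE = 57.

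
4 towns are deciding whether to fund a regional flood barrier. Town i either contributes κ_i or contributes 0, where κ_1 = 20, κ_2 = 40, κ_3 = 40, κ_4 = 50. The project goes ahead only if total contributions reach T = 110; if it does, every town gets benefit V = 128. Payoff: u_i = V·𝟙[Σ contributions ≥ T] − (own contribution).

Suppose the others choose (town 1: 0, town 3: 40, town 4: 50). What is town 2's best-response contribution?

40

Others' total = 90. Contributing 40 brings total to 130 ≥ 110: gain V − κ_2 = 88.
Best response: 40.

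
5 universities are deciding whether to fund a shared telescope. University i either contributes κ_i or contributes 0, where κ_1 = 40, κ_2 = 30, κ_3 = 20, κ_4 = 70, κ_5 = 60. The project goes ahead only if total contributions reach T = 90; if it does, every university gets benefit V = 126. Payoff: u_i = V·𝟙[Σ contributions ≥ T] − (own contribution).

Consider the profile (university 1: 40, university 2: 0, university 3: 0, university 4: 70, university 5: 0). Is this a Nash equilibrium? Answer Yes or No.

Total = 110 ≥ 90: provided.
University 1 (pledges 40, payoff 86): dropping to 0 → total 70, payoff 0. No gain.
University 2 (pledges 0, payoff 126): pledging 30 → total 140, payoff 96. No gain.
University 3 (pledges 0, payoff 126): pledging 20 → total 130, payoff 106. No gain.
University 4 (pledges 70, payoff 56): dropping to 0 → total 40, payoff 0. No gain.
University 5 (pledges 0, payoff 126): pledging 60 → total 170, payoff 66. No gain.

Yes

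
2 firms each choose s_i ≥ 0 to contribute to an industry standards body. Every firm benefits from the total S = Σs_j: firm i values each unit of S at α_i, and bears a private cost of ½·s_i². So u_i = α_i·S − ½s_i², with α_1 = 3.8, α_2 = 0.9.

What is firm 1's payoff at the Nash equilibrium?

Firm i's FOC: ∂u_i/∂s_i = α_i − s_i = 0, so s_i* = α_i.
NE contributions = (3.8, 0.9); S = 4.7.
u_1 = α_1·S − ½·(s_1)² = 3.8·4.7 − ½·3.8² = 10.64.

10.64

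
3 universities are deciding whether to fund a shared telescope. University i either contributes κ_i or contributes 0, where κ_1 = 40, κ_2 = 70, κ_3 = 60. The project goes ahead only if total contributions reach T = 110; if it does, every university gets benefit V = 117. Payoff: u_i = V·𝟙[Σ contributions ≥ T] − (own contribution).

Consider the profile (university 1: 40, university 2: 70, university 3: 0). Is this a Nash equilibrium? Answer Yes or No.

Total = 110 ≥ 110: provided.
University 1 (pledges 40, payoff 77): dropping to 0 → total 70, payoff 0. No gain.
University 2 (pledges 70, payoff 47): dropping to 0 → total 40, payoff 0. No gain.
University 3 (pledges 0, payoff 117): pledging 60 → total 170, payoff 57. No gain.

Yes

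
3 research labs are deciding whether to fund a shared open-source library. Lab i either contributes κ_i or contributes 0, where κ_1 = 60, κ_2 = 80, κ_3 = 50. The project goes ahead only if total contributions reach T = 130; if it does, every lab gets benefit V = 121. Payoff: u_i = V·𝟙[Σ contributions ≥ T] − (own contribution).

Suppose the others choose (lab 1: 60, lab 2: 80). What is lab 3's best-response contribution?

0

Others' total = 140 ≥ 130; contributing adds cost 50 for no extra benefit.
Best response: 0.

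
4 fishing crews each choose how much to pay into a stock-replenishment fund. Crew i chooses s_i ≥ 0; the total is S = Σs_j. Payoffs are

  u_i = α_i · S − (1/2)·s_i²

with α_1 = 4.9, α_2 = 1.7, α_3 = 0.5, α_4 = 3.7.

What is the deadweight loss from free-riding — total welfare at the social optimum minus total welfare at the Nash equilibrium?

Crew i's FOC: ∂u_i/∂s_i = α_i − s_i = 0, so s_i* = α_i.
NE contributions = (4.9, 1.7, 0.5, 3.7); S = 10.8.
W^NE = (Σα)·S − ½Σα_i² = 10.8² − ½·40.84 = 96.22.
Planner sets s_i = Σα_j = 10.8 for every i, so S^SO = 4·10.8 = 43.2.
W^SO = (Σα)·S^SO − ½·4·(Σα)² = (4/2)·10.8² = 233.28.
Deadweight loss = W^SO − W^NE = 137.06.

137.06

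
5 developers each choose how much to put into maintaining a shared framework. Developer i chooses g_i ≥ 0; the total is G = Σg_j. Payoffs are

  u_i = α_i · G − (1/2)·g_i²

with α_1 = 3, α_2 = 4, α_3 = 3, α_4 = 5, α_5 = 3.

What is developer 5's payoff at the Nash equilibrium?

Developer i's FOC: ∂u_i/∂g_i = α_i − g_i = 0, so g_i* = α_i.
NE contributions = (3, 4, 3, 5, 3); G = 18.
u_5 = α_5·G − ½·(g_5)² = 3·18 − ½·3² = 49.5.

49.5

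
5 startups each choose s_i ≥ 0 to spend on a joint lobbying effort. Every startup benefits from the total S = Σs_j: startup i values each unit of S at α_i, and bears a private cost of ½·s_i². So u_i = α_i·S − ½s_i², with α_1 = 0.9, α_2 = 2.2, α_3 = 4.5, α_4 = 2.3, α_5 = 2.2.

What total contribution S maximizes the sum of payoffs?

Planner FOC: ∂(Σu_j)/∂s_i = (Σα_j) − s_i = 0, so s_i^SO = Σα_j = 12.1 for every i; S^SO = 60.5.

60.5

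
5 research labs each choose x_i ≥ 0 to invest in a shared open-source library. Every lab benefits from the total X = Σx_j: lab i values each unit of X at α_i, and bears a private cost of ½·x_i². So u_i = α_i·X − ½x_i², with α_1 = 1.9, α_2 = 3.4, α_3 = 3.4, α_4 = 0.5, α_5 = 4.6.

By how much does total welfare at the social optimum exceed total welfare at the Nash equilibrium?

309.73

Lab i's FOC: ∂u_i/∂x_i = α_i − x_i = 0, so x_i* = α_i.
NE contributions = (1.9, 3.4, 3.4, 0.5, 4.6); X = 13.8.
W^NE = (Σα)·X − ½Σα_i² = 13.8² − ½·48.14 = 166.37.
Planner sets x_i = Σα_j = 13.8 for every i, so X^SO = 5·13.8 = 69.
W^SO = (Σα)·X^SO − ½·5·(Σα)² = (5/2)·13.8² = 476.1.
Deadweight loss = W^SO − W^NE = 309.73.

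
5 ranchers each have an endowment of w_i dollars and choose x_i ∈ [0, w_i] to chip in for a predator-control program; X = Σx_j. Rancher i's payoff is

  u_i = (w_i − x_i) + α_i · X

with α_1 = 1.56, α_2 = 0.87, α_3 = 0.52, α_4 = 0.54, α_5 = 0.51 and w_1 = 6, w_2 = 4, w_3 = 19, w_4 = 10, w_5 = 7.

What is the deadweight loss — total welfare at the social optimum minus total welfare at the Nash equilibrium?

∂u_i/∂x_i = α_i − 1, so rancher i contributes w_i if α_i > 1, else 0.
α_i > 1 for i ∈ {1}; NE contributions (6, 0, 0, 0, 0), X = 6.
W^NE = Σw_i − X^NE + (Σα_i)·X^NE = 46 + 3·6 = 64.
Planner: ∂(Σu_j)/∂x_i = Σα_j − 1 = 3 > 0, so everyone contributes w_i; X^SO = 46, W^SO = 46 + 3·46 = 184.
Deadweight loss = 120.

120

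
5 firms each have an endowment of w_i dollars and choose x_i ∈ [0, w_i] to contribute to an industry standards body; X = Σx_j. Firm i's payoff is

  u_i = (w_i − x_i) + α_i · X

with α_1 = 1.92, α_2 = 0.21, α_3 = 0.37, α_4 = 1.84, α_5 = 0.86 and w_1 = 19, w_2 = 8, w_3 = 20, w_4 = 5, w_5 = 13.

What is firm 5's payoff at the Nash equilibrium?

∂u_i/∂x_i = α_i − 1, so firm i contributes w_i if α_i > 1, else 0.
α_i > 1 for i ∈ {1, 4}; NE contributions (19, 0, 0, 5, 0), X = 24.
u_5 = (13 − 0) + 0.86·24 = 33.64.

33.64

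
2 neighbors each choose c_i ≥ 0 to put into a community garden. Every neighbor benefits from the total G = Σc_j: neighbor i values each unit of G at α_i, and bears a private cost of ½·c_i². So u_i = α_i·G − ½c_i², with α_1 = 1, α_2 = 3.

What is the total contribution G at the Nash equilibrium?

4

Neighbor i's FOC: ∂u_i/∂c_i = α_i − c_i = 0, so c_i* = α_i.
NE contributions = (1, 3); G = 4.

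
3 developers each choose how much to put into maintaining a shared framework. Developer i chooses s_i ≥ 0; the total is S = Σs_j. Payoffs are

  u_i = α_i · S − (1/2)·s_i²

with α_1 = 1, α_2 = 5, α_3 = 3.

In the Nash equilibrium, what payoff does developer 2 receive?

32.5

Developer i's FOC: ∂u_i/∂s_i = α_i − s_i = 0, so s_i* = α_i.
NE contributions = (1, 5, 3); S = 9.
u_2 = α_2·S − ½·(s_2)² = 5·9 − ½·5² = 32.5.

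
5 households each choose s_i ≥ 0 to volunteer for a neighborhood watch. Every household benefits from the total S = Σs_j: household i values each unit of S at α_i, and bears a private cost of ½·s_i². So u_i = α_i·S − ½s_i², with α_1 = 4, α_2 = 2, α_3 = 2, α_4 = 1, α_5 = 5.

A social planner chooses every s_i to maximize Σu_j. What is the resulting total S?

Planner FOC: ∂(Σu_j)/∂s_i = (Σα_j) − s_i = 0, so s_i^SO = Σα_j = 14 for every i; S^SO = 70.

70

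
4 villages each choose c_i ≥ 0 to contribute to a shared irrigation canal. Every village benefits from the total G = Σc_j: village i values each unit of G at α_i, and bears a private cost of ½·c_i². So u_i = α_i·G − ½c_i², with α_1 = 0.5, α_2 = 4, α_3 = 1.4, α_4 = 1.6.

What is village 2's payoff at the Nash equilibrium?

22

Village i's FOC: ∂u_i/∂c_i = α_i − c_i = 0, so c_i* = α_i.
NE contributions = (0.5, 4, 1.4, 1.6); G = 7.5.
u_2 = α_2·G − ½·(c_2)² = 4·7.5 − ½·4² = 22.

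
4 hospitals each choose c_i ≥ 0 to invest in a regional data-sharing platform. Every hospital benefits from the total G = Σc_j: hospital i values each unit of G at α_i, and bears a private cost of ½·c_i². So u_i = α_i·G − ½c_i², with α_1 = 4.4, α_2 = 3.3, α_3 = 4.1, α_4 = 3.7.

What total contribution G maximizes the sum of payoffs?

62

Planner FOC: ∂(Σu_j)/∂c_i = (Σα_j) − c_i = 0, so c_i^SO = Σα_j = 15.5 for every i; G^SO = 62.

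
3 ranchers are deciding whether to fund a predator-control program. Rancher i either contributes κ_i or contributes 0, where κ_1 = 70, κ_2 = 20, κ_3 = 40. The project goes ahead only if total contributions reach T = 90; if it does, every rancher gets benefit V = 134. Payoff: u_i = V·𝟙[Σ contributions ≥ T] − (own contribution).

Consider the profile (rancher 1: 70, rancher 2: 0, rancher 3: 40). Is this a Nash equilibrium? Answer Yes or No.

Yes

Total = 110 ≥ 90: provided.
Rancher 1 (pledges 70, payoff 64): dropping to 0 → total 40, payoff 0. No gain.
Rancher 2 (pledges 0, payoff 134): pledging 20 → total 130, payoff 114. No gain.
Rancher 3 (pledges 40, payoff 94): dropping to 0 → total 70, payoff 0. No gain.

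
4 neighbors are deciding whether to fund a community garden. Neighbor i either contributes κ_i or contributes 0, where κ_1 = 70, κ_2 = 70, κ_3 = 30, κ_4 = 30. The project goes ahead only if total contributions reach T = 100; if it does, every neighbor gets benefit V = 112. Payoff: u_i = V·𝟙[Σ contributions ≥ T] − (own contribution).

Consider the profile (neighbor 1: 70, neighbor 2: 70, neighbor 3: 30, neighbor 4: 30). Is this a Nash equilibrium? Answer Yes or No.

No

Total = 200 ≥ 100: provided.
Neighbor 1 (pledges 70, payoff 42): dropping to 0 → total 130, payoff 112. Profitable deviation.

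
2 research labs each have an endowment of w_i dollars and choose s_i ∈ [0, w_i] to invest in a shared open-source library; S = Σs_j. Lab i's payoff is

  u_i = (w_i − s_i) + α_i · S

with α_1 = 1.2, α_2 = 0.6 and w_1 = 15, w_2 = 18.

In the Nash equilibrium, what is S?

15

∂u_i/∂s_i = α_i − 1, so lab i contributes w_i if α_i > 1, else 0.
α_i > 1 for i ∈ {1}; NE contributions (15, 0), S = 15.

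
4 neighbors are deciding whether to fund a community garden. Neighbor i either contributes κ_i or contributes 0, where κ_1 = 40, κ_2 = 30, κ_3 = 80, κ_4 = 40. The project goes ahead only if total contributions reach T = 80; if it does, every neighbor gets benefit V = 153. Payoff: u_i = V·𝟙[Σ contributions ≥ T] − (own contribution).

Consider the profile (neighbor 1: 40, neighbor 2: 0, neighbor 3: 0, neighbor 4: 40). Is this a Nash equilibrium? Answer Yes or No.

Yes

Total = 80 ≥ 80: provided.
Neighbor 1 (pledges 40, payoff 113): dropping to 0 → total 40, payoff 0. No gain.
Neighbor 2 (pledges 0, payoff 153): pledging 30 → total 110, payoff 123. No gain.
Neighbor 3 (pledges 0, payoff 153): pledging 80 → total 160, payoff 73. No gain.
Neighbor 4 (pledges 40, payoff 113): dropping to 0 → total 40, payoff 0. No gain.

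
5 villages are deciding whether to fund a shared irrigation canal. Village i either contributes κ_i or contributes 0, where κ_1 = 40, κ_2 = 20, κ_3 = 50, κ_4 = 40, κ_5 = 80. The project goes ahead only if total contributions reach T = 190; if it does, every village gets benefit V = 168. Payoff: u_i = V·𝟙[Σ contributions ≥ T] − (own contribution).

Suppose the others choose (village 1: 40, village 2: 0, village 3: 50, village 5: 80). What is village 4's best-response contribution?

40

Others' total = 170. Contributing 40 brings total to 210 ≥ 190: gain V − κ_4 = 128.
Best response: 40.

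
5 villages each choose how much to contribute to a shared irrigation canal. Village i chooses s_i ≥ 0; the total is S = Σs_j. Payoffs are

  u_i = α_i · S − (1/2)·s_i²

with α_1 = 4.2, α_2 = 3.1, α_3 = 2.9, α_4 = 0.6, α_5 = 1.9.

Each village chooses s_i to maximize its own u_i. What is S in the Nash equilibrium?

12.7

Village i's FOC: ∂u_i/∂s_i = α_i − s_i = 0, so s_i* = α_i.
NE contributions = (4.2, 3.1, 2.9, 0.6, 1.9); S = 12.7.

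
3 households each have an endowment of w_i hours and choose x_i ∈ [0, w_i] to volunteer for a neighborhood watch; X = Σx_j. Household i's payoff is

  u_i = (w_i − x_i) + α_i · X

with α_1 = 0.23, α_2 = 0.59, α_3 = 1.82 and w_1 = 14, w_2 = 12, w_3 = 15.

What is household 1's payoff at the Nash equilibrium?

∂u_i/∂x_i = α_i − 1, so household i contributes w_i if α_i > 1, else 0.
α_i > 1 for i ∈ {3}; NE contributions (0, 0, 15), X = 15.
u_1 = (14 − 0) + 0.23·15 = 17.45.

17.45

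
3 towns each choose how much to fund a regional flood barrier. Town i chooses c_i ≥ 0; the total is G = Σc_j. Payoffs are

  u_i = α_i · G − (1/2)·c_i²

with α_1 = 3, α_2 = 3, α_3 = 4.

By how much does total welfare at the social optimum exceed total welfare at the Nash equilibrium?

67

Town i's FOC: ∂u_i/∂c_i = α_i − c_i = 0, so c_i* = α_i.
NE contributions = (3, 3, 4); G = 10.
W^NE = (Σα)·G − ½Σα_i² = 10² − ½·34 = 83.
Planner sets c_i = Σα_j = 10 for every i, so G^SO = 3·10 = 30.
W^SO = (Σα)·G^SO − ½·3·(Σα)² = (3/2)·10² = 150.
Deadweight loss = W^SO − W^NE = 67.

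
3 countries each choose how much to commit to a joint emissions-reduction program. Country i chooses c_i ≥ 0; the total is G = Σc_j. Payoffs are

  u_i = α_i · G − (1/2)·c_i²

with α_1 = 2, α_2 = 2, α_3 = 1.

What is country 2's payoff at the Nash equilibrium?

8

Country i's FOC: ∂u_i/∂c_i = α_i − c_i = 0, so c_i* = α_i.
NE contributions = (2, 2, 1); G = 5.
u_2 = α_2·G − ½·(c_2)² = 2·5 − ½·2² = 8.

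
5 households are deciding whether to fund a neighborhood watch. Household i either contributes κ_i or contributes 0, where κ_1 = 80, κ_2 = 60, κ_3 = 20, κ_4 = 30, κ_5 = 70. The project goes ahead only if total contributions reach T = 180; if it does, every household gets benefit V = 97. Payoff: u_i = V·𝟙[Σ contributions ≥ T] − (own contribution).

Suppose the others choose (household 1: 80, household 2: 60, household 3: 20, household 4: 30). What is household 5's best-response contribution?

0

Others' total = 190 ≥ 180; contributing adds cost 70 for no extra benefit.
Best response: 0.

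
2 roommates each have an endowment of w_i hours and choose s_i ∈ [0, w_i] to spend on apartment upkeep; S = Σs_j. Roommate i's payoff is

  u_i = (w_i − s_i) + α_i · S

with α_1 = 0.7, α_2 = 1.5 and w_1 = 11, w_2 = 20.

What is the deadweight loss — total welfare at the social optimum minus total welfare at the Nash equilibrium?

13.2

∂u_i/∂s_i = α_i − 1, so roommate i contributes w_i if α_i > 1, else 0.
α_i > 1 for i ∈ {2}; NE contributions (0, 20), S = 20.
W^NE = Σw_i − S^NE + (Σα_i)·S^NE = 31 + 1.2·20 = 55.
Planner: ∂(Σu_j)/∂s_i = Σα_j − 1 = 1.2 > 0, so everyone contributes w_i; S^SO = 31, W^SO = 31 + 1.2·31 = 68.2.
Deadweight loss = 13.2.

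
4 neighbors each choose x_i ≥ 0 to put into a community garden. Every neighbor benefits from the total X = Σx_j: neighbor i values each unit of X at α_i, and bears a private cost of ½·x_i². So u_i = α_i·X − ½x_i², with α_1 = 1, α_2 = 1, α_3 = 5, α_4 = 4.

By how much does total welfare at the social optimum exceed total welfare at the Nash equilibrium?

142.5

Neighbor i's FOC: ∂u_i/∂x_i = α_i − x_i = 0, so x_i* = α_i.
NE contributions = (1, 1, 5, 4); X = 11.
W^NE = (Σα)·X − ½Σα_i² = 11² − ½·43 = 99.5.
Planner sets x_i = Σα_j = 11 for every i, so X^SO = 4·11 = 44.
W^SO = (Σα)·X^SO − ½·4·(Σα)² = (4/2)·11² = 242.
Deadweight loss = W^SO − W^NE = 142.5.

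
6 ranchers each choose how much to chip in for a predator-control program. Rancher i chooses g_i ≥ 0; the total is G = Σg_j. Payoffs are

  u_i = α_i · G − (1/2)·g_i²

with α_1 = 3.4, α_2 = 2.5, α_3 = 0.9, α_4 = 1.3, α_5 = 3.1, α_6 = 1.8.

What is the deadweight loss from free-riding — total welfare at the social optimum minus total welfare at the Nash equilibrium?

Rancher i's FOC: ∂u_i/∂g_i = α_i − g_i = 0, so g_i* = α_i.
NE contributions = (3.4, 2.5, 0.9, 1.3, 3.1, 1.8); G = 13.
W^NE = (Σα)·G − ½Σα_i² = 13² − ½·33.16 = 152.42.
Planner sets g_i = Σα_j = 13 for every i, so G^SO = 6·13 = 78.
W^SO = (Σα)·G^SO − ½·6·(Σα)² = (6/2)·13² = 507.
Deadweight loss = W^SO − W^NE = 354.58.

354.58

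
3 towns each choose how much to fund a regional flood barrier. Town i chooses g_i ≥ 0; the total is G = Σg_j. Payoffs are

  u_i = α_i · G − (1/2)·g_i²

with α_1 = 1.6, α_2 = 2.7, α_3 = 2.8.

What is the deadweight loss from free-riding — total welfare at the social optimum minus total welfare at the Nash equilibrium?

Town i's FOC: ∂u_i/∂g_i = α_i − g_i = 0, so g_i* = α_i.
NE contributions = (1.6, 2.7, 2.8); G = 7.1.
W^NE = (Σα)·G − ½Σα_i² = 7.1² − ½·17.69 = 41.565.
Planner sets g_i = Σα_j = 7.1 for every i, so G^SO = 3·7.1 = 21.3.
W^SO = (Σα)·G^SO − ½·3·(Σα)² = (3/2)·7.1² = 75.615.
Deadweight loss = W^SO − W^NE = 34.05.

34.05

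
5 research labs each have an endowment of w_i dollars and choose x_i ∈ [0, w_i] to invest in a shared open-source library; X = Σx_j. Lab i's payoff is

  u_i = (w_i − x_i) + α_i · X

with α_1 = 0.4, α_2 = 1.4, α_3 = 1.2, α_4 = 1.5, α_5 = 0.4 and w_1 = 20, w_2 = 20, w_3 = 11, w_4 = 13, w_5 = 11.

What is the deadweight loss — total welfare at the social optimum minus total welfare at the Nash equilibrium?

120.9

∂u_i/∂x_i = α_i − 1, so lab i contributes w_i if α_i > 1, else 0.
α_i > 1 for i ∈ {2, 3, 4}; NE contributions (0, 20, 11, 13, 0), X = 44.
W^NE = Σw_i − X^NE + (Σα_i)·X^NE = 75 + 3.9·44 = 246.6.
Planner: ∂(Σu_j)/∂x_i = Σα_j − 1 = 3.9 > 0, so everyone contributes w_i; X^SO = 75, W^SO = 75 + 3.9·75 = 367.5.
Deadweight loss = 120.9.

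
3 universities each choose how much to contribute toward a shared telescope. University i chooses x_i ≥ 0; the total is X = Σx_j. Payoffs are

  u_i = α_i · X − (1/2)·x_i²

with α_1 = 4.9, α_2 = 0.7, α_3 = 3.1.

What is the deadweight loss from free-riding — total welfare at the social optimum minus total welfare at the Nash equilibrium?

University i's FOC: ∂u_i/∂x_i = α_i − x_i = 0, so x_i* = α_i.
NE contributions = (4.9, 0.7, 3.1); X = 8.7.
W^NE = (Σα)·X − ½Σα_i² = 8.7² − ½·34.11 = 58.635.
Planner sets x_i = Σα_j = 8.7 for every i, so X^SO = 3·8.7 = 26.1.
W^SO = (Σα)·X^SO − ½·3·(Σα)² = (3/2)·8.7² = 113.535.
Deadweight loss = W^SO − W^NE = 54.9.

54.9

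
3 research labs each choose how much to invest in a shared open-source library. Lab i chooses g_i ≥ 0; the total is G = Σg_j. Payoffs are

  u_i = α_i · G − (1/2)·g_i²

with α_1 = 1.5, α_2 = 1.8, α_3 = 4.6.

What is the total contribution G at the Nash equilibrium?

7.9

Lab i's FOC: ∂u_i/∂g_i = α_i − g_i = 0, so g_i* = α_i.
NE contributions = (1.5, 1.8, 4.6); G = 7.9.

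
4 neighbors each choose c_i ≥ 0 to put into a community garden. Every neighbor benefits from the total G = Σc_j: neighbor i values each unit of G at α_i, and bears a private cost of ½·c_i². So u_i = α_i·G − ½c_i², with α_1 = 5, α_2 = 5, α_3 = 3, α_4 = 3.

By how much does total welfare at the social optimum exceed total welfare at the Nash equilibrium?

Neighbor i's FOC: ∂u_i/∂c_i = α_i − c_i = 0, so c_i* = α_i.
NE contributions = (5, 5, 3, 3); G = 16.
W^NE = (Σα)·G − ½Σα_i² = 16² − ½·68 = 222.
Planner sets c_i = Σα_j = 16 for every i, so G^SO = 4·16 = 64.
W^SO = (Σα)·G^SO − ½·4·(Σα)² = (4/2)·16² = 512.
Deadweight loss = W^SO − W^NE = 290.

290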